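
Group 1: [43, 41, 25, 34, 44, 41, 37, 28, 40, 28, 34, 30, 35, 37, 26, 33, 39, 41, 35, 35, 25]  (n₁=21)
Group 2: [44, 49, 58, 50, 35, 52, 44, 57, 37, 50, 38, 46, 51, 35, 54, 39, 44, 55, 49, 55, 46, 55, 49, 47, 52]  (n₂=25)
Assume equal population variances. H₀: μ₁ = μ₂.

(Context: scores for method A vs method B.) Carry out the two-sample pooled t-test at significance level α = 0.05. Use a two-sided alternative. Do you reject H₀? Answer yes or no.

reject H₀: yes

x̄₁=34.810, s₁=5.963, n₁=21
x̄₂=47.640, s₂=6.800, n₂=25
s_p² = [20·5.963² + 24·6.800²]/44 = 41.3863
SE = √(s_p²·(1/21+1/25)) = 1.9043
t = (34.810−47.640)/1.9043 = -6.7378
df = 44
p-value (two-sided) = 0.00000
At α=0.05: p < α → reject H₀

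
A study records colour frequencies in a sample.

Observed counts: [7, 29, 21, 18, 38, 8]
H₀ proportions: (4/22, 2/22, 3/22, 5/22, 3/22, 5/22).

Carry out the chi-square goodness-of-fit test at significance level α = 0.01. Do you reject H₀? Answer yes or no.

reject H₀: yes

n = 121; E_i = n·p_i = [22.00, 11.00, 16.50, 27.50, 16.50, 27.50]
χ² = (7−22.00)²/22.00 + (29−11.00)²/11.00 + (21−16.50)²/16.50 + (18−27.50)²/27.50 + (38−16.50)²/16.50 + (8−27.50)²/27.50 = 86.0333
df = 5
p-value (upper-tail) = 0.00000
At α=0.01: p < α → reject H₀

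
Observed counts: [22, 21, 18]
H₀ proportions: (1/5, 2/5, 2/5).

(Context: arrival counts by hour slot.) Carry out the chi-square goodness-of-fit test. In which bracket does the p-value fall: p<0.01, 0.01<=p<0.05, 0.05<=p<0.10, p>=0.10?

p-value bracket: p<0.01

n = 61; E_i = n·p_i = [12.20, 24.40, 24.40]
χ² = (22−12.20)²/12.20 + (21−24.40)²/24.40 + (18−24.40)²/24.40 = 10.0246
df = 2
p-value (upper-tail) = 0.00666
→ bracket: p<0.01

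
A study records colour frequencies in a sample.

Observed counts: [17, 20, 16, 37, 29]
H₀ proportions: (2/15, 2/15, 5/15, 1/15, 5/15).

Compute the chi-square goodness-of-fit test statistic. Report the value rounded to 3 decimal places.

n = 119; E_i = n·p_i = [15.87, 15.87, 39.67, 7.93, 39.67]
χ² = (17−15.87)²/15.87 + (20−15.87)²/15.87 + (16−39.67)²/39.67 + (37−7.93)²/7.93 + (29−39.67)²/39.67 = 124.6429
df = 4

test statistic = 124.643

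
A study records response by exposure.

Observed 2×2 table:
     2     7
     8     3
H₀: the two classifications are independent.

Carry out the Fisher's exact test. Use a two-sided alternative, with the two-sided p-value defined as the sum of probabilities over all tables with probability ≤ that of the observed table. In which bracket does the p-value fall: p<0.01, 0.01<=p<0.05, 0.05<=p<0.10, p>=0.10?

Margins: r₁=9, r₂=11, c₁=10, c₂=10, n=20
p_obs = C(9,2)·C(11,8)/C(20,10); sum pmf over tables with pmf ≤ p_obs
p-value (two-sided) = 0.06978
→ bracket: 0.05<=p<0.10

p-value bracket: 0.05<=p<0.10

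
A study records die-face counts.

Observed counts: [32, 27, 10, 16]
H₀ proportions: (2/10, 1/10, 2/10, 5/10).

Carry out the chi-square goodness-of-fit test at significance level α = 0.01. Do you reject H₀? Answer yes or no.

n = 85; E_i = n·p_i = [17.00, 8.50, 17.00, 42.50]
χ² = (32−17.00)²/17.00 + (27−8.50)²/8.50 + (10−17.00)²/17.00 + (16−42.50)²/42.50 = 72.9059
df = 3
p-value (upper-tail) = 0.00000
At α=0.01: p < α → reject H₀

reject H₀: yes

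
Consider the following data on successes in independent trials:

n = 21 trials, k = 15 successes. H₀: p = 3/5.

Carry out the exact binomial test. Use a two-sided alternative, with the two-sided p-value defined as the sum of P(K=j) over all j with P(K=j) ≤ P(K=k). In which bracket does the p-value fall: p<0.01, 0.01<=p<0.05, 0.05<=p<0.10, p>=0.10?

Exact binomial: n=21, k=15, p₀=3/5=0.6000
P(X=j) = C(n,j)·p₀^j·(1−p₀)^(n−j); p = Σ P(X=j) over j with P(X=j) ≤ P(X=15)
p-value (two-sided) = 0.37462
→ bracket: p>=0.10

p-value bracket: p>=0.10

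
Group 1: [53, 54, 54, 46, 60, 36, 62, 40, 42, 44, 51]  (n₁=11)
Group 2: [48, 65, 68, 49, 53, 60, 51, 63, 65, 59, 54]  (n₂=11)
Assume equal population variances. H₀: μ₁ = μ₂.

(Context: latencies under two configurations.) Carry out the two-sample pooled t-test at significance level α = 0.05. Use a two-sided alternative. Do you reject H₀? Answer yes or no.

reject H₀: yes

x̄₁=49.273, s₁=8.320, n₁=11
x̄₂=57.727, s₂=7.058, n₂=11
s_p² = [10·8.320² + 10·7.058²]/20 = 59.5182
SE = √(s_p²·(1/11+1/11)) = 3.2896
t = (49.273−57.727)/3.2896 = -2.5701
df = 20
p-value (two-sided) = 0.01827
At α=0.05: p < α → reject H₀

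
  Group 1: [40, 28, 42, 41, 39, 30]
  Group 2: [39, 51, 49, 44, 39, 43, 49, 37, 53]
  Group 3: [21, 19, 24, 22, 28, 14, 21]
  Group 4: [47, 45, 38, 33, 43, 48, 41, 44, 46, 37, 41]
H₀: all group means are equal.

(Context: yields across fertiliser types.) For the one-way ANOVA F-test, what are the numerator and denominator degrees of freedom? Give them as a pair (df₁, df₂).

k = 4 groups, N = 33 total
df = (k−1, N−k) = (4−1, 33−4) = (3, 29)

degrees of freedom = [3, 29]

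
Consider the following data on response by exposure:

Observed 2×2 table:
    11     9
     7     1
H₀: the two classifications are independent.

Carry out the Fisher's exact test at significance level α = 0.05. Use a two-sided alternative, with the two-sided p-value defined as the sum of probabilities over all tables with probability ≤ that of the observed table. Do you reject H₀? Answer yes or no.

Margins: r₁=20, r₂=8, c₁=18, c₂=10, n=28
p_obs = C(20,11)·C(8,7)/C(28,18); sum pmf over tables with pmf ≤ p_obs
p-value (two-sided) = 0.19368
At α=0.05: p ≥ α → fail to reject H₀

reject H₀: no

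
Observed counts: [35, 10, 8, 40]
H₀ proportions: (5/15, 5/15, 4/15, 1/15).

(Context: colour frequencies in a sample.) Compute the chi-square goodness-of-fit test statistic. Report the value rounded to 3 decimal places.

test statistic = 210.387

n = 93; E_i = n·p_i = [31.00, 31.00, 24.80, 6.20]
χ² = (35−31.00)²/31.00 + (10−31.00)²/31.00 + (8−24.80)²/24.80 + (40−6.20)²/6.20 = 210.3871
df = 3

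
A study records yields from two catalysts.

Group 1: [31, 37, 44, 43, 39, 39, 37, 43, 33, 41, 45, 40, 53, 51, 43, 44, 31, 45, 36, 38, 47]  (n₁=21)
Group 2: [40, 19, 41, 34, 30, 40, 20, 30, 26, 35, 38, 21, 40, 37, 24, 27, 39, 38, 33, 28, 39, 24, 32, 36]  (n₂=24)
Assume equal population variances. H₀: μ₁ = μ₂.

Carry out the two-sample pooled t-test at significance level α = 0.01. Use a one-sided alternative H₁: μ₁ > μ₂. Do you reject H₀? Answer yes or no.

x̄₁=40.952, s₁=5.835, n₁=21
x̄₂=32.125, s₂=7.055, n₂=24
s_p² = [20·5.835² + 23·7.055²]/43 = 42.4553
SE = √(s_p²·(1/21+1/24)) = 1.9470
t = (40.952−32.125)/1.9470 = 4.5339
df = 43
p-value (one-sided, H₁ greater) = 0.00002
At α=0.01: p < α → reject H₀

reject H₀: yes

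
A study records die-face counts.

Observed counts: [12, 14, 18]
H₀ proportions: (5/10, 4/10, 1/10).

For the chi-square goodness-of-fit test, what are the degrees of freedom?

degrees of freedom = 2

df = k − 1 = 3 − 1 = 2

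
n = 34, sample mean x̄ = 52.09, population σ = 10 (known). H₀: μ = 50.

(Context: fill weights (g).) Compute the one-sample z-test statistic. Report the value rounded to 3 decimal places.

test statistic = 1.219

SE = σ/√n = 10/√34 = 1.7150
z = (x̄−μ₀)/SE = (52.09−50)/1.7150 = 1.2187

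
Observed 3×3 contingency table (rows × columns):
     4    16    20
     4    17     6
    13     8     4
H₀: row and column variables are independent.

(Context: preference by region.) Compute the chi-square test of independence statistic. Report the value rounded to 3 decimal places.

Row totals [40, 27, 25], col totals [21, 41, 30], n=92
χ² = (4−9.13)²/9.13 + (16−17.83)²/17.83 + (20−13.04)²/13.04 + (4−6.16)²/6.16 + (17−12.03)²/12.03 + (6−8.80)²/8.80 + (13−5.71)²/5.71 + (8−11.14)²/11.14 + (4−8.15)²/8.15 = 22.8054
df = 4

test statistic = 22.805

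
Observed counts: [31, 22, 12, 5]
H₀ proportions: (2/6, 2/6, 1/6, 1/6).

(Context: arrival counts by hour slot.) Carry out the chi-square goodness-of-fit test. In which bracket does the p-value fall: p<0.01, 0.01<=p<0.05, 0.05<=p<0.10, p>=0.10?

n = 70; E_i = n·p_i = [23.33, 23.33, 11.67, 11.67]
χ² = (31−23.33)²/23.33 + (22−23.33)²/23.33 + (12−11.67)²/11.67 + (5−11.67)²/11.67 = 6.4143
df = 3
p-value (upper-tail) = 0.09310
→ bracket: 0.05<=p<0.10

p-value bracket: 0.05<=p<0.10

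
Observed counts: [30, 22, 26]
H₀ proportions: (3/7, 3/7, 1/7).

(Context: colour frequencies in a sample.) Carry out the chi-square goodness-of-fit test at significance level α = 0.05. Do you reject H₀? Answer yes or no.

n = 78; E_i = n·p_i = [33.43, 33.43, 11.14]
χ² = (30−33.43)²/33.43 + (22−33.43)²/33.43 + (26−11.14)²/11.14 = 24.0684
df = 2
p-value (upper-tail) = 0.00001
At α=0.05: p < α → reject H₀

reject H₀: yes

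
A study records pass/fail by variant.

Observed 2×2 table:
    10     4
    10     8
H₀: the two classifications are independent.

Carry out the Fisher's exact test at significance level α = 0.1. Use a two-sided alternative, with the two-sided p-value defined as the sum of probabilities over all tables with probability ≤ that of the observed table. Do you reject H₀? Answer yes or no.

reject H₀: no

Margins: r₁=14, r₂=18, c₁=20, c₂=12, n=32
p_obs = C(14,10)·C(18,10)/C(32,20); sum pmf over tables with pmf ≤ p_obs
p-value (two-sided) = 0.47093
At α=0.1: p ≥ α → fail to reject H₀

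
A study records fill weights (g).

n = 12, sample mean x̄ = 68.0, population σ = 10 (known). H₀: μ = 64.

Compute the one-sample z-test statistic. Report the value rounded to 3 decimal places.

test statistic = 1.386

SE = σ/√n = 10/√12 = 2.8868
z = (x̄−μ₀)/SE = (68.0−64)/2.8868 = 1.3856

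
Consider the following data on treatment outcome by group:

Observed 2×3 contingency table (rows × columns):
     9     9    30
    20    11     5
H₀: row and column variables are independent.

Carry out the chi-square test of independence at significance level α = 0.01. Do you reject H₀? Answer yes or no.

reject H₀: yes

Row totals [48, 36], col totals [29, 20, 35], n=84
χ² = (9−16.57)²/16.57 + (9−11.43)²/11.43 + (30−20.00)²/20.00 + (20−12.43)²/12.43 + (11−8.57)²/8.57 + (5−15.00)²/15.00 = 20.9427
df = 2
p-value (upper-tail) = 0.00003
At α=0.01: p < α → reject H₀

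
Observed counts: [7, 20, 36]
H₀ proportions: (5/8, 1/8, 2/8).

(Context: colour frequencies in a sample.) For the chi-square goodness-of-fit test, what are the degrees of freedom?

df = k − 1 = 3 − 1 = 2

degrees of freedom = 2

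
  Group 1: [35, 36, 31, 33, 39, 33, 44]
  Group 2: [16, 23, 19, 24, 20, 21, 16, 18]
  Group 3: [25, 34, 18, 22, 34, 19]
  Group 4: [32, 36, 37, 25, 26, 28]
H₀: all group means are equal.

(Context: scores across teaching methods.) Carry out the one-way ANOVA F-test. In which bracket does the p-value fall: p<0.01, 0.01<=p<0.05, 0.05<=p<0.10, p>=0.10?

p-value bracket: p<0.01

Group means [35.86, 19.62, 25.33, 30.67], grand mean 27.556
SSB = Σnᵢ(x̄ᵢ−x̄)² = 1073.268; SSW = ΣΣ(x−x̄ᵢ)² = 565.399
MSB = 1073.268/3 = 357.7560; MSW = 565.399/23 = 24.5826
F = MSB/MSW = 14.5532
df = (3, 23)
p-value (upper-tail) = 0.00002
→ bracket: p<0.01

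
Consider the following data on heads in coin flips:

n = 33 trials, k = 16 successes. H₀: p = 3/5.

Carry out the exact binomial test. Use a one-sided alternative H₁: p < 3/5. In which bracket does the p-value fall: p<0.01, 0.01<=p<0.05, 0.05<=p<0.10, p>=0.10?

p-value bracket: p>=0.10

Exact binomial: n=33, k=16, p₀=3/5=0.6000
P(X≤16) from Σ C(n,i)·p₀^i·(1−p₀)^(n−i)
p-value (one-sided, H₁ less) = 0.12110
→ bracket: p>=0.10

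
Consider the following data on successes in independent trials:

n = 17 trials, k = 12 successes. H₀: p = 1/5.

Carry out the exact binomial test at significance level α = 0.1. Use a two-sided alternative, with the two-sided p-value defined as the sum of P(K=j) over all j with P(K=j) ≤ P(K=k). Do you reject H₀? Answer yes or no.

Exact binomial: n=17, k=12, p₀=1/5=0.2000
P(X=j) = C(n,j)·p₀^j·(1−p₀)^(n−j); p = Σ P(X=j) over j with P(X=j) ≤ P(X=12)
p-value (two-sided) = 0.00001
At α=0.1: p < α → reject H₀

reject H₀: yes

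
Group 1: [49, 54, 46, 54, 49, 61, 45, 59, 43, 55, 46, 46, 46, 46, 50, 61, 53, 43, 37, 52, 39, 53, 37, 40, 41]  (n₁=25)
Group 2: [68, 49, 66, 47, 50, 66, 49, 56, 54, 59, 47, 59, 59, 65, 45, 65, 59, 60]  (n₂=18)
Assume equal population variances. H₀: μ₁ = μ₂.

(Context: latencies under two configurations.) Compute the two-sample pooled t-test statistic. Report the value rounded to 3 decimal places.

test statistic = -3.873

x̄₁=48.200, s₁=6.970, n₁=25
x̄₂=56.833, s₂=7.540, n₂=18
s_p² = [24·6.970² + 17·7.540²]/41 = 52.0122
SE = √(s_p²·(1/25+1/18)) = 2.2294
t = (48.200−56.833)/2.2294 = -3.8726
df = 41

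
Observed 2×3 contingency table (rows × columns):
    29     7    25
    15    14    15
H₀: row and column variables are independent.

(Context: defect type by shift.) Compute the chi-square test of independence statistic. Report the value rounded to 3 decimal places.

Row totals [61, 44], col totals [44, 21, 40], n=105
χ² = (29−25.56)²/25.56 + (7−12.20)²/12.20 + (25−23.24)²/23.24 + (15−18.44)²/18.44 + (14−8.80)²/8.80 + (15−16.76)²/16.76 = 6.7114
df = 2

test statistic = 6.711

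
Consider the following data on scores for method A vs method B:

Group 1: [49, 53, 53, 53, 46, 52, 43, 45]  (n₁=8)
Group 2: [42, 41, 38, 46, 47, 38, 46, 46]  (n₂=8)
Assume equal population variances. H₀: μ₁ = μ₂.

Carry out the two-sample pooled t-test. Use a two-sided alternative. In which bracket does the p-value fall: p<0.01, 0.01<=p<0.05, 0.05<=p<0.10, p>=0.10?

p-value bracket: p<0.01

x̄₁=49.250, s₁=4.097, n₁=8
x̄₂=43.000, s₂=3.742, n₂=8
s_p² = [7·4.097² + 7·3.742²]/14 = 15.3929
SE = √(s_p²·(1/8+1/8)) = 1.9617
t = (49.250−43.000)/1.9617 = 3.1860
df = 14
p-value (two-sided) = 0.00660
→ bracket: p<0.01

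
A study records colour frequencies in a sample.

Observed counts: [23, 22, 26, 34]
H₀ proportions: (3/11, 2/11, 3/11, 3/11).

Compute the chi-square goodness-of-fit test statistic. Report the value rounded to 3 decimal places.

n = 105; E_i = n·p_i = [28.64, 19.09, 28.64, 28.64]
χ² = (23−28.64)²/28.64 + (22−19.09)²/19.09 + (26−28.64)²/28.64 + (34−28.64)²/28.64 = 2.8000
df = 3

test statistic = 2.800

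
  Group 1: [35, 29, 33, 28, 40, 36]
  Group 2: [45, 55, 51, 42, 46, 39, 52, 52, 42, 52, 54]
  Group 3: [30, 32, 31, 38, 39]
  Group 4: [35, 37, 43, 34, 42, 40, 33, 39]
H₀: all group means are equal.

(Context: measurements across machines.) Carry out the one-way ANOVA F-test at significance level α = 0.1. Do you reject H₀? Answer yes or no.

reject H₀: yes

Group means [33.50, 48.18, 34.00, 37.88], grand mean 40.133
SSB = Σnᵢ(x̄ᵢ−x̄)² = 1205.455; SSW = ΣΣ(x−x̄ᵢ)² = 576.011
MSB = 1205.455/3 = 401.8184; MSW = 576.011/26 = 22.1543
F = MSB/MSW = 18.1373
df = (3, 26)
p-value (upper-tail) = 0.00000
At α=0.1: p < α → reject H₀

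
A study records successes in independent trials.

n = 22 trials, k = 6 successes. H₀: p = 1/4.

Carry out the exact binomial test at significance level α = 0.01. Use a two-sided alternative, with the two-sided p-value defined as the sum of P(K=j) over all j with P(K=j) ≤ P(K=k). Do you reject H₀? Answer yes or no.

Exact binomial: n=22, k=6, p₀=1/4=0.2500
P(X=j) = C(n,j)·p₀^j·(1−p₀)^(n−j); p = Σ P(X=j) over j with P(X=j) ≤ P(X=6)
p-value (two-sided) = 0.80669
At α=0.01: p ≥ α → fail to reject H₀

reject H₀: no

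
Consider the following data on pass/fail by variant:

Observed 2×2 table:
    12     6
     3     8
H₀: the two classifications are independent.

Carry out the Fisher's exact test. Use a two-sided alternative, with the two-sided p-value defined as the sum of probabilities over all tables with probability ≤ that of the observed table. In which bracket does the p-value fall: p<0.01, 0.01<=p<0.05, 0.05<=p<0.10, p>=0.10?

Margins: r₁=18, r₂=11, c₁=15, c₂=14, n=29
p_obs = C(18,12)·C(11,3)/C(29,15); sum pmf over tables with pmf ≤ p_obs
p-value (two-sided) = 0.06043
→ bracket: 0.05<=p<0.10

p-value bracket: 0.05<=p<0.10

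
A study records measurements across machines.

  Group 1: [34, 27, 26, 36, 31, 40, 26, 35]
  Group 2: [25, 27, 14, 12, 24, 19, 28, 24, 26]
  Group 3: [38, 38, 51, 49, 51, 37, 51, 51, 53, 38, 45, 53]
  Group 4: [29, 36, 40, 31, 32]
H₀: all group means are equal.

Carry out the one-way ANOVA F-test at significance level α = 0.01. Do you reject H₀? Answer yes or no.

reject H₀: yes

Group means [31.88, 22.11, 46.25, 33.60], grand mean 34.618
SSB = Σnᵢ(x̄ᵢ−x̄)² = 3096.816; SSW = ΣΣ(x−x̄ᵢ)² = 1015.214
MSB = 3096.816/3 = 1032.2718; MSW = 1015.214/30 = 33.8405
F = MSB/MSW = 30.5041
df = (3, 30)
p-value (upper-tail) = 0.00000
At α=0.01: p < α → reject H₀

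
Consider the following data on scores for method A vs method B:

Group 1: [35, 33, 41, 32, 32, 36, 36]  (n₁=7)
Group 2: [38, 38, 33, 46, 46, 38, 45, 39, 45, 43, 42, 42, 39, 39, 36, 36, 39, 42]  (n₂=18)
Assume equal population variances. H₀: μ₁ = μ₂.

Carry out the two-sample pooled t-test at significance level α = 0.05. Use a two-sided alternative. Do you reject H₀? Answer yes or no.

reject H₀: yes

x̄₁=35.000, s₁=3.162, n₁=7
x̄₂=40.333, s₂=3.742, n₂=18
s_p² = [6·3.162² + 17·3.742²]/23 = 12.9565
SE = √(s_p²·(1/7+1/18)) = 1.6034
t = (35.000−40.333)/1.6034 = -3.3264
df = 23
p-value (two-sided) = 0.00294
At α=0.05: p < α → reject H₀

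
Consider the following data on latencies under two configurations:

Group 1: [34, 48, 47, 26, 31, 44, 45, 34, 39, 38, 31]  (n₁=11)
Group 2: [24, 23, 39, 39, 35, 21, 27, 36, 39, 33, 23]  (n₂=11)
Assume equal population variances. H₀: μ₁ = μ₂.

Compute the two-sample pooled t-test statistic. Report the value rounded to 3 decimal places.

test statistic = 2.273

x̄₁=37.909, s₁=7.355, n₁=11
x̄₂=30.818, s₂=7.278, n₂=11
s_p² = [10·7.355² + 10·7.278²]/20 = 53.5273
SE = √(s_p²·(1/11+1/11)) = 3.1197
t = (37.909−30.818)/3.1197 = 2.2730
df = 20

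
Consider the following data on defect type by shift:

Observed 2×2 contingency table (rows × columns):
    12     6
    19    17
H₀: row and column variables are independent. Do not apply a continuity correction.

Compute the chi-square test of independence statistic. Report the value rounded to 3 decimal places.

Row totals [18, 36], col totals [31, 23], n=54
χ² = (12−10.33)²/10.33 + (6−7.67)²/7.67 + (19−20.67)²/20.67 + (17−15.33)²/15.33 = 0.9467
df = 1

test statistic = 0.947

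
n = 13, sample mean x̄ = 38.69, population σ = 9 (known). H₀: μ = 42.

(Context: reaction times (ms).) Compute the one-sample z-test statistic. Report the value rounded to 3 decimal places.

test statistic = -1.326

SE = σ/√n = 9/√13 = 2.4962
z = (x̄−μ₀)/SE = (38.69−42)/2.4962 = -1.3260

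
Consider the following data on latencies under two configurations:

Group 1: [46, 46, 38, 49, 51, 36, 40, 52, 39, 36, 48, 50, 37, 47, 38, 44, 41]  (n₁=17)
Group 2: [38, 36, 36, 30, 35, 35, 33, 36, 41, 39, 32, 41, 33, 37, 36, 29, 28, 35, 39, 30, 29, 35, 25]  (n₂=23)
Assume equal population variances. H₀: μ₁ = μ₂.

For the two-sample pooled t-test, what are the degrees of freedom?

df = n₁ + n₂ − 2 = 17 + 23 − 2 = 38

degrees of freedom = 38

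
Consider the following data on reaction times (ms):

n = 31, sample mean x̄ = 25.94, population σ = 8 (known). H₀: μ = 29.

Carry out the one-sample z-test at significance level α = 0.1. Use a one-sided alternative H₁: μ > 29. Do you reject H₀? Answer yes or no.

SE = σ/√n = 8/√31 = 1.4368
z = (x̄−μ₀)/SE = (25.94−29)/1.4368 = -2.1297
p-value (one-sided, H₁ greater) = 0.98340
At α=0.1: p ≥ α → fail to reject H₀

reject H₀: no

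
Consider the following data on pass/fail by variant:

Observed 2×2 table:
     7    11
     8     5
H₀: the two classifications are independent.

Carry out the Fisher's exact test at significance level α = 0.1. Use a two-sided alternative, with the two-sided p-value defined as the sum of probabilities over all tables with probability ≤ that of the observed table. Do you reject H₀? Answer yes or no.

Margins: r₁=18, r₂=13, c₁=15, c₂=16, n=31
p_obs = C(18,7)·C(13,8)/C(31,15); sum pmf over tables with pmf ≤ p_obs
p-value (two-sided) = 0.28516
At α=0.1: p ≥ α → fail to reject H₀

reject H₀: no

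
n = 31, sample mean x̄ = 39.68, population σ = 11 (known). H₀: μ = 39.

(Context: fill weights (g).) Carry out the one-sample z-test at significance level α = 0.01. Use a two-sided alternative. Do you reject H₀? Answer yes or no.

SE = σ/√n = 11/√31 = 1.9757
z = (x̄−μ₀)/SE = (39.68−39)/1.9757 = 0.3442
p-value (two-sided) = 0.73070
At α=0.01: p ≥ α → fail to reject H₀

reject H₀: no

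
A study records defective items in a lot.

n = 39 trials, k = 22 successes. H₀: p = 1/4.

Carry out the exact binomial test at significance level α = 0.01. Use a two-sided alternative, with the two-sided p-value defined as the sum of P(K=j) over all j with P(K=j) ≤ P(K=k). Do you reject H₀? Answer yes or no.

reject H₀: yes

Exact binomial: n=39, k=22, p₀=1/4=0.2500
P(X=j) = C(n,j)·p₀^j·(1−p₀)^(n−j); p = Σ P(X=j) over j with P(X=j) ≤ P(X=22)
p-value (two-sided) = 0.00004
At α=0.01: p < α → reject H₀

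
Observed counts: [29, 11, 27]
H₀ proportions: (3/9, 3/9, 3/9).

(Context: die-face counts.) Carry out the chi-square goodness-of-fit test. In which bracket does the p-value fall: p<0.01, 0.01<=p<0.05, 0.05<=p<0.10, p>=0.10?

p-value bracket: 0.01<=p<0.05

n = 67; E_i = n·p_i = [22.33, 22.33, 22.33]
χ² = (29−22.33)²/22.33 + (11−22.33)²/22.33 + (27−22.33)²/22.33 = 8.7164
df = 2
p-value (upper-tail) = 0.01280
→ bracket: 0.01<=p<0.05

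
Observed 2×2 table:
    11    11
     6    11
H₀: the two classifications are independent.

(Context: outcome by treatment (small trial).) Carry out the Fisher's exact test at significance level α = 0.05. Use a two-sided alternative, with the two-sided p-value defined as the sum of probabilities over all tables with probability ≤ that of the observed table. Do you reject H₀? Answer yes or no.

reject H₀: no

Margins: r₁=22, r₂=17, c₁=17, c₂=22, n=39
p_obs = C(22,11)·C(17,6)/C(39,17); sum pmf over tables with pmf ≤ p_obs
p-value (two-sided) = 0.51651
At α=0.05: p ≥ α → fail to reject H₀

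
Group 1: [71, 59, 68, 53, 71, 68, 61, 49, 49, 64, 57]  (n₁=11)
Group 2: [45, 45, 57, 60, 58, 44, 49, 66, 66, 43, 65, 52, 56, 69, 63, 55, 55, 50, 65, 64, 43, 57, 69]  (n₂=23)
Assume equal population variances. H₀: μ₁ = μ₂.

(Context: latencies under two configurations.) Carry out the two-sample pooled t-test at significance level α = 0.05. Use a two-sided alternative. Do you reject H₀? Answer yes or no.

reject H₀: no

x̄₁=60.909, s₁=8.240, n₁=11
x̄₂=56.348, s₂=8.684, n₂=23
s_p² = [10·8.240² + 22·8.684²]/32 = 73.0665
SE = √(s_p²·(1/11+1/23)) = 3.1336
t = (60.909−56.348)/3.1336 = 1.4556
df = 32
p-value (two-sided) = 0.15524
At α=0.05: p ≥ α → fail to reject H₀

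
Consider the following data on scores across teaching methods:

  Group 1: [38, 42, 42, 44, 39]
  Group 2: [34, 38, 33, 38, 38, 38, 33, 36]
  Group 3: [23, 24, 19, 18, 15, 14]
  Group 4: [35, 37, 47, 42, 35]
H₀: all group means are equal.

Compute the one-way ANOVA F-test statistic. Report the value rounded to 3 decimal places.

test statistic = 46.897

Group means [41.00, 36.00, 18.83, 39.20], grand mean 33.417
SSB = Σnᵢ(x̄ᵢ−x̄)² = 1784.200; SSW = ΣΣ(x−x̄ᵢ)² = 253.633
MSB = 1784.200/3 = 594.7333; MSW = 253.633/20 = 12.6817
F = MSB/MSW = 46.8971
df = (3, 20)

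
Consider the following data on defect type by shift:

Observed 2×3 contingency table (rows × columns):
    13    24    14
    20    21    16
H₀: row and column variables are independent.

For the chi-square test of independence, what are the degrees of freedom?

df = (r−1)(c−1) = (2−1)·(3−1) = 2

degrees of freedom = 2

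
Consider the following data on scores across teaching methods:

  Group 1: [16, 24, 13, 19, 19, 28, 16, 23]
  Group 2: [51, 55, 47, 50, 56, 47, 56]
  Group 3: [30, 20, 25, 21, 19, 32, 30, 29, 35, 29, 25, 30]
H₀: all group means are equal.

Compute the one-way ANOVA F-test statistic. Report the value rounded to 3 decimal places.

test statistic = 91.948

Group means [19.75, 51.71, 27.08], grand mean 31.296
SSB = Σnᵢ(x̄ᵢ−x̄)² = 4197.784; SSW = ΣΣ(x−x̄ᵢ)² = 547.845
MSB = 4197.784/2 = 2098.8922; MSW = 547.845/24 = 22.8269
F = MSB/MSW = 91.9483
df = (2, 24)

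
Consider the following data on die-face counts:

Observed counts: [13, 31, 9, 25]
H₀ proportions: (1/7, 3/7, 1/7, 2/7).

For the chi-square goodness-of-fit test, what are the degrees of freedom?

df = k − 1 = 4 − 1 = 3

degrees of freedom = 3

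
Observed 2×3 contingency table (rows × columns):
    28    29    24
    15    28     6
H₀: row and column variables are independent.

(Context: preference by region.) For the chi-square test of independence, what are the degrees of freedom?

degrees of freedom = 2

df = (r−1)(c−1) = (2−1)·(3−1) = 2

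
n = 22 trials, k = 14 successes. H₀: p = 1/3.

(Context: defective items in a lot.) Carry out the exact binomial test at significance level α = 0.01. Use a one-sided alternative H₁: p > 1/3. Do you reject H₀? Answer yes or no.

reject H₀: yes

Exact binomial: n=22, k=14, p₀=1/3=0.3333
P(X≥14) from Σ C(n,i)·p₀^i·(1−p₀)^(n−i)
p-value (one-sided, H₁ greater) = 0.00349
At α=0.01: p < α → reject H₀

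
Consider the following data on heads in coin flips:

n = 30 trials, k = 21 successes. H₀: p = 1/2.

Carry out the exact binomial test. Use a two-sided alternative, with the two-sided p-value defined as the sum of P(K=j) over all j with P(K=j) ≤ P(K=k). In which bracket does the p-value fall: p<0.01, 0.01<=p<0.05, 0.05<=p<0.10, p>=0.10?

p-value bracket: 0.01<=p<0.05

Exact binomial: n=30, k=21, p₀=1/2=0.5000
P(X=j) = C(n,j)·p₀^j·(1−p₀)^(n−j); p = Σ P(X=j) over j with P(X=j) ≤ P(X=21)
p-value (two-sided) = 0.04277
→ bracket: 0.01<=p<0.05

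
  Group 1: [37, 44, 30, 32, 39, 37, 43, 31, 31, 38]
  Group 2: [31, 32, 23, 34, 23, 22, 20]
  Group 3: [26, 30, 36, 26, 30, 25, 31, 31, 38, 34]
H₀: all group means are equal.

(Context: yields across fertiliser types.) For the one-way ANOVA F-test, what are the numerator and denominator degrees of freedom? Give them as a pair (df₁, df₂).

degrees of freedom = [2, 24]

k = 3 groups, N = 27 total
df = (k−1, N−k) = (3−1, 27−3) = (2, 24)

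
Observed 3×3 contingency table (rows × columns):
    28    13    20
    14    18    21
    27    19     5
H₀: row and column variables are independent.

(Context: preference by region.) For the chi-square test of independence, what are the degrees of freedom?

degrees of freedom = 4

df = (r−1)(c−1) = (3−1)·(3−1) = 4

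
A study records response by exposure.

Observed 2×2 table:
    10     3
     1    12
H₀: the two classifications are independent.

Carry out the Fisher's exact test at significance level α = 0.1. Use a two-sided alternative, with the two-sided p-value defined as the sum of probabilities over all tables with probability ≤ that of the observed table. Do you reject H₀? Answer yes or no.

reject H₀: yes

Margins: r₁=13, r₂=13, c₁=11, c₂=15, n=26
p_obs = C(13,10)·C(13,1)/C(26,11); sum pmf over tables with pmf ≤ p_obs
p-value (two-sided) = 0.00098
At α=0.1: p < α → reject H₀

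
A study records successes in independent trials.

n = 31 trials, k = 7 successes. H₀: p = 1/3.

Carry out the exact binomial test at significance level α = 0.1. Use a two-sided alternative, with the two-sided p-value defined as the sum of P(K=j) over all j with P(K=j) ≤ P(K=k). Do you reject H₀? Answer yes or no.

Exact binomial: n=31, k=7, p₀=1/3=0.3333
P(X=j) = C(n,j)·p₀^j·(1−p₀)^(n−j); p = Σ P(X=j) over j with P(X=j) ≤ P(X=7)
p-value (two-sided) = 0.25432
At α=0.1: p ≥ α → fail to reject H₀

reject H₀: no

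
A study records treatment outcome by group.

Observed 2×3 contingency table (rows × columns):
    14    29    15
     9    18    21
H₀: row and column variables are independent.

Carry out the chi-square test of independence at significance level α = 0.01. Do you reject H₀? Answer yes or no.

reject H₀: no

Row totals [58, 48], col totals [23, 47, 36], n=106
χ² = (14−12.58)²/12.58 + (29−25.72)²/25.72 + (15−19.70)²/19.70 + (9−10.42)²/10.42 + (18−21.28)²/21.28 + (21−16.30)²/16.30 = 3.7514
df = 2
p-value (upper-tail) = 0.15325
At α=0.01: p ≥ α → fail to reject H₀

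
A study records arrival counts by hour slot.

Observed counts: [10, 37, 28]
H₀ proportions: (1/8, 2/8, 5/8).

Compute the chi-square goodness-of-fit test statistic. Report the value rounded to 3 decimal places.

n = 75; E_i = n·p_i = [9.38, 18.75, 46.88]
χ² = (10−9.38)²/9.38 + (37−18.75)²/18.75 + (28−46.88)²/46.88 = 25.4053
df = 2

test statistic = 25.405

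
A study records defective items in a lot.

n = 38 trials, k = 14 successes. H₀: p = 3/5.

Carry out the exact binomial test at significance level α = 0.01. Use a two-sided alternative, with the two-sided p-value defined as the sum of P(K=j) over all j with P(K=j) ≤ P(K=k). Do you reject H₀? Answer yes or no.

reject H₀: yes

Exact binomial: n=38, k=14, p₀=3/5=0.6000
P(X=j) = C(n,j)·p₀^j·(1−p₀)^(n−j); p = Σ P(X=j) over j with P(X=j) ≤ P(X=14)
p-value (two-sided) = 0.00451
At α=0.01: p < α → reject H₀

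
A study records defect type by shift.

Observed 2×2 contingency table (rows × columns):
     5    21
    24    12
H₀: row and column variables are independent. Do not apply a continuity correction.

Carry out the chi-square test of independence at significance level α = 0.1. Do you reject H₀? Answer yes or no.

reject H₀: yes

Row totals [26, 36], col totals [29, 33], n=62
χ² = (5−12.16)²/12.16 + (21−13.84)²/13.84 + (24−16.84)²/16.84 + (12−19.16)²/19.16 = 13.6449
df = 1
p-value (upper-tail) = 0.00022
At α=0.1: p < α → reject H₀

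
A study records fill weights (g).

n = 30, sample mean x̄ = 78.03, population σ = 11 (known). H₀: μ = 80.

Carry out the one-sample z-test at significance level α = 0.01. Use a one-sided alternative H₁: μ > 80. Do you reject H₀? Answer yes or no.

SE = σ/√n = 11/√30 = 2.0083
z = (x̄−μ₀)/SE = (78.03−80)/2.0083 = -0.9809
p-value (one-sided, H₁ greater) = 0.83668
At α=0.01: p ≥ α → fail to reject H₀

reject H₀: no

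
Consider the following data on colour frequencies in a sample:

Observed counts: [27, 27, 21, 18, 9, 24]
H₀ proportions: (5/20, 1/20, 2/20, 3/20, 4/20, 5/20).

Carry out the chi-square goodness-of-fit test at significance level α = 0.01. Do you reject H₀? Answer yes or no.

reject H₀: yes

n = 126; E_i = n·p_i = [31.50, 6.30, 12.60, 18.90, 25.20, 31.50]
χ² = (27−31.50)²/31.50 + (27−6.30)²/6.30 + (21−12.60)²/12.60 + (18−18.90)²/18.90 + (9−25.20)²/25.20 + (24−31.50)²/31.50 = 86.5000
df = 5
p-value (upper-tail) = 0.00000
At α=0.01: p < α → reject H₀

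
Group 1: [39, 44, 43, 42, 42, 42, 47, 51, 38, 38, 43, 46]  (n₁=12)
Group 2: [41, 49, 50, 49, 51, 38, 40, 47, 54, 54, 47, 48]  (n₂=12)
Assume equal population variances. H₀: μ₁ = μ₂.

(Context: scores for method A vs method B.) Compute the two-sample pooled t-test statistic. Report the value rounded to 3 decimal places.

x̄₁=42.917, s₁=3.801, n₁=12
x̄₂=47.333, s₂=5.193, n₂=12
s_p² = [11·3.801² + 11·5.193²]/22 = 20.7083
SE = √(s_p²·(1/12+1/12)) = 1.8578
t = (42.917−47.333)/1.8578 = -2.3774
df = 22

test statistic = -2.377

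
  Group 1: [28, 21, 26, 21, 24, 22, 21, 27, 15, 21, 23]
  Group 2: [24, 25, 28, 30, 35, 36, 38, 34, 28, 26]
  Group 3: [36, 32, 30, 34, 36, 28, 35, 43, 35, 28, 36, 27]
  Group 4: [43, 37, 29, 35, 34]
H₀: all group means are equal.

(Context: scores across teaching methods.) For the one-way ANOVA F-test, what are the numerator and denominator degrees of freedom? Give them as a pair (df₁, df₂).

degrees of freedom = [3, 34]

k = 4 groups, N = 38 total
df = (k−1, N−k) = (4−1, 38−4) = (3, 34)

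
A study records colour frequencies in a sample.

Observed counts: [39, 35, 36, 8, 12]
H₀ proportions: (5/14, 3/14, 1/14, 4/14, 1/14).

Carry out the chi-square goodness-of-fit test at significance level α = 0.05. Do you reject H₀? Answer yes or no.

reject H₀: yes

n = 130; E_i = n·p_i = [46.43, 27.86, 9.29, 37.14, 9.29]
χ² = (39−46.43)²/46.43 + (35−27.86)²/27.86 + (36−9.29)²/9.29 + (8−37.14)²/37.14 + (12−9.29)²/9.29 = 103.5344
df = 4
p-value (upper-tail) = 0.00000
At α=0.05: p < α → reject H₀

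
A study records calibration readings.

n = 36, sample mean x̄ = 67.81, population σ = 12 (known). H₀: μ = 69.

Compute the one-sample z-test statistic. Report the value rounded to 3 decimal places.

test statistic = -0.595

SE = σ/√n = 12/√36 = 2.0000
z = (x̄−μ₀)/SE = (67.81−69)/2.0000 = -0.5950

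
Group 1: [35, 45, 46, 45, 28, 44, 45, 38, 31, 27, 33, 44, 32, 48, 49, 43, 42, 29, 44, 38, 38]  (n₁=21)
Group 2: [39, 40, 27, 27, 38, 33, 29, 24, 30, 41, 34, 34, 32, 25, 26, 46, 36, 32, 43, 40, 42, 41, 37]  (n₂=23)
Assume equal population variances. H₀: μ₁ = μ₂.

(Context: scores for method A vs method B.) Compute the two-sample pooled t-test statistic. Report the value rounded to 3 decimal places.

test statistic = 2.300

x̄₁=39.238, s₁=6.964, n₁=21
x̄₂=34.609, s₂=6.387, n₂=23
s_p² = [20·6.964² + 22·6.387²]/42 = 44.4592
SE = √(s_p²·(1/21+1/23)) = 2.0125
t = (39.238−34.609)/2.0125 = 2.3003
df = 42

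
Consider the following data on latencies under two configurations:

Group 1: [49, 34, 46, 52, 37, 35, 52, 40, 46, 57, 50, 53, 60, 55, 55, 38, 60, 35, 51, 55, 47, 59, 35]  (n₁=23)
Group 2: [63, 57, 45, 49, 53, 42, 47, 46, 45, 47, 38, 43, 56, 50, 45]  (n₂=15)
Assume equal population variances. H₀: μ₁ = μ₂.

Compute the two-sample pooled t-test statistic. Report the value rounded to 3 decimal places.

test statistic = -0.200

x̄₁=47.870, s₁=8.802, n₁=23
x̄₂=48.400, s₂=6.501, n₂=15
s_p² = [22·8.802² + 14·6.501²]/36 = 63.7836
SE = √(s_p²·(1/23+1/15)) = 2.6506
t = (47.870−48.400)/2.6506 = -0.2001
df = 36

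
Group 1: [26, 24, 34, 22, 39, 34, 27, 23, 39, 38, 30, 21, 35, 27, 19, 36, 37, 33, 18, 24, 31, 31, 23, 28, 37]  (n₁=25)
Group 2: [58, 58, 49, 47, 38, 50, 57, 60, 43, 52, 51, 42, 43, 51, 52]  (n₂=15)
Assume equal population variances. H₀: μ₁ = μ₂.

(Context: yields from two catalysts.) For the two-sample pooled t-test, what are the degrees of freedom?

df = n₁ + n₂ − 2 = 25 + 15 − 2 = 38

degrees of freedom = 38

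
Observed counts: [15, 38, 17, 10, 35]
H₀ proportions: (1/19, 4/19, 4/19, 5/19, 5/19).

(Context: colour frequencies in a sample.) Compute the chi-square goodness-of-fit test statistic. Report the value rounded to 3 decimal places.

n = 115; E_i = n·p_i = [6.05, 24.21, 24.21, 30.26, 30.26]
χ² = (15−6.05)²/6.05 + (38−24.21)²/24.21 + (17−24.21)²/24.21 + (10−30.26)²/30.26 + (35−30.26)²/30.26 = 37.5370
df = 4

test statistic = 37.537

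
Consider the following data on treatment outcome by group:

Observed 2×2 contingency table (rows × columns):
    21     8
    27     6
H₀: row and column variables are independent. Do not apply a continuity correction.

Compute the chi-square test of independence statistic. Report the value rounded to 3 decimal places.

Row totals [29, 33], col totals [48, 14], n=62
χ² = (21−22.45)²/22.45 + (8−6.55)²/6.55 + (27−25.55)²/25.55 + (6−7.45)²/7.45 = 0.7809
df = 1

test statistic = 0.781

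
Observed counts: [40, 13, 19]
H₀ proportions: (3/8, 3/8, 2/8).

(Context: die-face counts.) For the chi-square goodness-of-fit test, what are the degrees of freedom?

degrees of freedom = 2

df = k − 1 = 3 − 1 = 2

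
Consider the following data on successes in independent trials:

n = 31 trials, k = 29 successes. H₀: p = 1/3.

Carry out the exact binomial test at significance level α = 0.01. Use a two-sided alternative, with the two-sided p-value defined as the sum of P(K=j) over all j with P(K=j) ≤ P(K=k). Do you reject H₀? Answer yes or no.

reject H₀: yes

Exact binomial: n=31, k=29, p₀=1/3=0.3333
P(X=j) = C(n,j)·p₀^j·(1−p₀)^(n−j); p = Σ P(X=j) over j with P(X=j) ≤ P(X=29)
p-value (two-sided) = 0.00000
At α=0.01: p < α → reject H₀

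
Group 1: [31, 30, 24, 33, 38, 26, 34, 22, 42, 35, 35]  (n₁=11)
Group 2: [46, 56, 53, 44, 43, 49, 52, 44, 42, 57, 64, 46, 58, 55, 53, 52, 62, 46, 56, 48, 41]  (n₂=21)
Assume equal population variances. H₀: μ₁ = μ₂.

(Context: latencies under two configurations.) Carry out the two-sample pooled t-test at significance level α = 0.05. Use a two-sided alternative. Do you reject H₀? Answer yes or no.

x̄₁=31.818, s₁=6.030, n₁=11
x̄₂=50.810, s₂=6.638, n₂=21
s_p² = [10·6.030² + 20·6.638²]/30 = 41.4958
SE = √(s_p²·(1/11+1/21)) = 2.3976
t = (31.818−50.810)/2.3976 = -7.9211
df = 30
p-value (two-sided) = 0.00000
At α=0.05: p < α → reject H₀

reject H₀: yes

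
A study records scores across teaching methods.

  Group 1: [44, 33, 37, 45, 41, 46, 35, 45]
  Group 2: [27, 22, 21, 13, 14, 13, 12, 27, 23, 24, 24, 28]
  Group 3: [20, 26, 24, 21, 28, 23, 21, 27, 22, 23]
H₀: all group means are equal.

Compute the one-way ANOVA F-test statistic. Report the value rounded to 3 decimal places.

Group means [40.75, 20.67, 23.50], grand mean 26.967
SSB = Σnᵢ(x̄ᵢ−x̄)² = 2116.300; SSW = ΣΣ(x−x̄ᵢ)² = 648.667
MSB = 2116.300/2 = 1058.1500; MSW = 648.667/27 = 24.0247
F = MSB/MSW = 44.0443
df = (2, 27)

test statistic = 44.044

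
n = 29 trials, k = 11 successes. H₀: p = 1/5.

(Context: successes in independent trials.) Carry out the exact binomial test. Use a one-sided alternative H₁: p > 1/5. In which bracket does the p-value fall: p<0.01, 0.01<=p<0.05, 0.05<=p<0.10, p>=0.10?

p-value bracket: 0.01<=p<0.05

Exact binomial: n=29, k=11, p₀=1/5=0.2000
P(X≥11) from Σ C(n,i)·p₀^i·(1−p₀)^(n−i)
p-value (one-sided, H₁ greater) = 0.01970
→ bracket: 0.01<=p<0.05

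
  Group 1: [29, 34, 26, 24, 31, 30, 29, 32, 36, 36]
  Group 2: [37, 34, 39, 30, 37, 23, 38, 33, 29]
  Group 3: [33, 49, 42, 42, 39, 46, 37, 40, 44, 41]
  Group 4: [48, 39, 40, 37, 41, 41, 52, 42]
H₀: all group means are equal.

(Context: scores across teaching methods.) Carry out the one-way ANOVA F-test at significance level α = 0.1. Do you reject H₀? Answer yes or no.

Group means [30.70, 33.33, 41.30, 42.50], grand mean 36.757
SSB = Σnᵢ(x̄ᵢ−x̄)² = 942.611; SSW = ΣΣ(x−x̄ᵢ)² = 718.200
MSB = 942.611/3 = 314.2036; MSW = 718.200/33 = 21.7636
F = MSB/MSW = 14.4371
df = (3, 33)
p-value (upper-tail) = 0.00000
At α=0.1: p < α → reject H₀

reject H₀: yes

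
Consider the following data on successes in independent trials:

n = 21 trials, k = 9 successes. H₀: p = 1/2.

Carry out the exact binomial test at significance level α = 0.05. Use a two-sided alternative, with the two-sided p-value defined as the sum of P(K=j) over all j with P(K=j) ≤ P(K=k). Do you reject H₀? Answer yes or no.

Exact binomial: n=21, k=9, p₀=1/2=0.5000
P(X=j) = C(n,j)·p₀^j·(1−p₀)^(n−j); p = Σ P(X=j) over j with P(X=j) ≤ P(X=9)
p-value (two-sided) = 0.66362
At α=0.05: p ≥ α → fail to reject H₀

reject H₀: no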